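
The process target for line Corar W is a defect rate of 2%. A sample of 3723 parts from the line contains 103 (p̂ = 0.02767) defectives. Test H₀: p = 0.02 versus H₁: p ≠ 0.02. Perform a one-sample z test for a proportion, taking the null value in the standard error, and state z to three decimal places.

z = 3.341

p̂ = 103/3723 = 0.0276659.
Standard error under H₀: √(0.02×0.98/3723) = 0.0022945.
z = (0.0276659 − 0.02)/0.0022945 = 0.0076659/0.0022945 = 3.341.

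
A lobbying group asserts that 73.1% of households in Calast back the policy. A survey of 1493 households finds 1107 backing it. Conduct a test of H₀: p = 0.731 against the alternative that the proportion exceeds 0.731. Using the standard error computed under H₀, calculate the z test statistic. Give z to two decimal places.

z = 0.91

p̂ = 1107/1493 ≈ 0.7415.
Under H₀, SE = √(0.731·0.269/1493) = √(0.000131707) = 0.0115.
z = (0.7415 − 0.731)/0.0115 = 0.0105/0.0115 = 0.91.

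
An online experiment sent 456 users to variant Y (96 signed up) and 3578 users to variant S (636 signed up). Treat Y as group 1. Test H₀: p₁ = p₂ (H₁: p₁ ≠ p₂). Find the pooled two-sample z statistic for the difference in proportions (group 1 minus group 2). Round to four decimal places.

p̂₁ = 96/456 = 0.210526, p̂₂ = 636/3578 = 0.177753.
Pooled p̂ = (96+636)/(456+3578) = 732/4034 = 0.181458.
SE = √(p̂(1−p̂)(1/n₁+1/n₂)) = √(0.181458·0.818542·0.00247247) = √(0.000367238) = 0.019163.
z = (0.210526 − 0.177753)/0.019163 = 0.032773/0.019163 = 1.7102.

z = 1.7102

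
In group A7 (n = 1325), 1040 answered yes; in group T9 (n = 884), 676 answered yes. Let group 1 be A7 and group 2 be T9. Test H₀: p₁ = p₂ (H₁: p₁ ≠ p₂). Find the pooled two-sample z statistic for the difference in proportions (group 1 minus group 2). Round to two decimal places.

p̂₁ = 1040/1325 ≈ 0.7849, p̂₂ = 676/884 ≈ 0.7647.
Pooled p̂ = (1040+676)/(1325+884) = 1716/2209 = 0.7768.
SE = √(p̂(1−p̂)(1/n₁+1/n₂)) = √(0.7768·0.2232·0.00188594) = √(0.000326964) = 0.0181.
z = (0.7849 − 0.7647)/0.0181 = 0.0202/0.0181 = 1.12.

z = 1.12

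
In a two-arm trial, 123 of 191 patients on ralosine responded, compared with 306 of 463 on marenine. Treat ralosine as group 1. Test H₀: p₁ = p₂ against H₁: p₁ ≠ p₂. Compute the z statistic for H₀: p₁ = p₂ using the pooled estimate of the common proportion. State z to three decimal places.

z = -0.414

p̂₁ = 123/191 = 0.64398, p̂₂ = 306/463 = 0.66091.
Pooled p̂ = (123+306)/(191+463) = 429/654 = 0.65596.
SE = √(0.225675 × 0.00739543) = 0.04085.
z = (0.64398 − 0.66091)/0.04085 = -0.01693/0.04085 = -0.414.
p-value = 2·P(Z > 0.414) ≈ 0.6786.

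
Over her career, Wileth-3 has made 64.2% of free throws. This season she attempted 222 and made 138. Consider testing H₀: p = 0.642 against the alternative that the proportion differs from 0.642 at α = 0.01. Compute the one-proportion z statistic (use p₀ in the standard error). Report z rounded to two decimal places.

p̂ = 138/222 = 0.6216.
SE = √(p₀(1−p₀)/n) = √(0.22984/222) = 0.0322.
z = (0.6216 − 0.642)/0.0322 = -0.0204/0.0322 = -0.63.
p-value = 2·P(Z > 0.633) ≈ 0.5265. With α = 0.01, fail to reject H₀.

z = -0.63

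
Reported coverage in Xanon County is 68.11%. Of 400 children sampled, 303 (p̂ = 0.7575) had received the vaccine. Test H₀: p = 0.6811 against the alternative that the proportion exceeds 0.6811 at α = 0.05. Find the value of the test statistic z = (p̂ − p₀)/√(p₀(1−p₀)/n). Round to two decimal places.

p̂ = 303/400 ≈ 0.7575.
SE = √(p₀(1−p₀)/n) = √(0.2172/400) = 0.0233.
z = (0.7575 − 0.6811)/0.0233 = 0.0764/0.0233 = 3.28.
p-value = P(Z > 3.279) ≈ 0.0005, so at α = 0.05 we reject H₀.

z = 3.28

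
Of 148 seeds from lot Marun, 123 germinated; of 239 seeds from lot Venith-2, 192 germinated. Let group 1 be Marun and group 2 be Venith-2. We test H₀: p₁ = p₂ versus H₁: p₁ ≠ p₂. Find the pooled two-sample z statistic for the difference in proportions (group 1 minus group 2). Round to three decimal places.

z = 0.681

p̂₁ = 123/148 = 0.83108, p̂₂ = 192/239 = 0.80335.
Pooled p̂ = (123+192)/(148+239) = 315/387 = 0.81395.
SE = √(0.151433 × 0.0109409) = 0.04070.
z = (0.83108 − 0.80335)/0.04070 = 0.02773/0.04070 = 0.681.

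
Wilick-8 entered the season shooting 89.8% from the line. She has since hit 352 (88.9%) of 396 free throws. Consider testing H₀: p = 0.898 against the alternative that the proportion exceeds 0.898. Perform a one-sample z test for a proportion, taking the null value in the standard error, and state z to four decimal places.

p̂ = 352/396 = 0.888889.
Under H₀, SE = √(0.898·0.102/396) = √(0.000231303) = 0.015209.
z = (0.888889 − 0.898)/0.015209 = -0.009111/0.015209 = -0.5991.
p-value = P(Z > -0.599) ≈ 0.7254.

z = -0.5991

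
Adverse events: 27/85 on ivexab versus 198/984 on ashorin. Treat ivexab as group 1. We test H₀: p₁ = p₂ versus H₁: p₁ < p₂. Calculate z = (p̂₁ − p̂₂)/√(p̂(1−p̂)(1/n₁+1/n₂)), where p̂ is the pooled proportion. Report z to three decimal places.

p̂₁ = 27/85 = 0.31765, p̂₂ = 198/984 = 0.20122.
Pooled p̂ = (27+198)/(85+984) = 225/1069 = 0.21048.
SE = √(0.166176 × 0.012781) = 0.04609.
z = (0.31765 − 0.20122)/0.04609 = 0.11643/0.04609 = 2.526.

z = 2.526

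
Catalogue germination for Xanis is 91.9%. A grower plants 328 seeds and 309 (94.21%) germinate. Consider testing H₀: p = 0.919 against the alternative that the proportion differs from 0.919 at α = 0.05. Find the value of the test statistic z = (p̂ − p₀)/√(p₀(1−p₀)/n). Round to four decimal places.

z = 1.5316

p̂ = 309/328 ≈ 0.942073.
Under H₀, SE = √(0.919·0.081/328) = √(0.000226948) = 0.015065.
z = (0.942073 − 0.919)/0.015065 = 0.023073/0.015065 = 1.5316.
p-value = 2·P(Z > 1.532) ≈ 0.1256, so at α = 0.05 we fail to reject H₀.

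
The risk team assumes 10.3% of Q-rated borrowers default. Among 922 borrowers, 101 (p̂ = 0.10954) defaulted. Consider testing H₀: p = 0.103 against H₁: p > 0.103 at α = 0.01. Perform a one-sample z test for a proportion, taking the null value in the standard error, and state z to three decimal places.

p̂ = 101/922 = 0.109544.
Under H₀, SE = √(0.103·0.897/922) = √(0.000100207) = 0.010010.
z = (0.109544 − 0.103)/0.010010 = 0.006544/0.010010 = 0.654.
p-value = P(Z > 0.654) ≈ 0.2566; since p > α = 0.01, fail to reject H₀.

z = 0.654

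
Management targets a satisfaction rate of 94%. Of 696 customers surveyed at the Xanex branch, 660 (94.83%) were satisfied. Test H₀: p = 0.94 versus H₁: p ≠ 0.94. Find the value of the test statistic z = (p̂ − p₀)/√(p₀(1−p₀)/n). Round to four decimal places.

p̂ = 660/696 = 0.94827586.
Under H₀, SE = √(0.94·0.06/696) = √(8.10345e-05) = 0.00900192.
z = (0.94827586 − 0.94)/0.00900192 = 0.00827586/0.00900192 = 0.9193.
Two-sided p-value ≈ 2·Φ(−0.919) = 0.3579.

z = 0.9193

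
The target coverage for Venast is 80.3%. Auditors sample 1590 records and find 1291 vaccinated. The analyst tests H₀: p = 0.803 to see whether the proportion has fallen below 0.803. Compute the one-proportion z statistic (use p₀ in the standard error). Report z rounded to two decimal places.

z = 0.90

p̂ = 1291/1590 = 0.81195.
SE = √(p₀(1−p₀)/n) = √(0.15819/1590) = 0.00997.
z = (0.81195 − 0.803)/0.00997 = 0.00895/0.00997 = 0.90.
p-value = P(Z < 0.897) ≈ 0.8152.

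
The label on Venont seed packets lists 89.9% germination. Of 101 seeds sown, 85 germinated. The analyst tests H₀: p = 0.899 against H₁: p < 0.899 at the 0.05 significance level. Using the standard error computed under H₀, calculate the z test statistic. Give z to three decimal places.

p̂ = 85/101 ≈ 0.84158.
SE = √(p₀(1−p₀)/n) = √(0.090799/101) = 0.02998.
z = (0.84158 − 0.899)/0.02998 = -0.05742/0.02998 = -1.915.
p-value = P(Z < -1.915) ≈ 0.0278. With α = 0.05, reject H₀.

z = -1.915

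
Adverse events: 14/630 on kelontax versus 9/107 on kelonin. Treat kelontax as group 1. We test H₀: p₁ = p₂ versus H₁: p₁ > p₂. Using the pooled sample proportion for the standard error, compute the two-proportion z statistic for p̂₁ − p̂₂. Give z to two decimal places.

p̂₁ = 14/630 = 0.0222, p̂₂ = 9/107 = 0.0841.
Pooled p̂ = (14+9)/(630+107) = 23/737 = 0.0312.
SE = √(0.0302337 × 0.0109331) = 0.0182.
z = (0.0222 − 0.0841)/0.0182 = -0.0619/0.0182 = -3.40.

z = -3.40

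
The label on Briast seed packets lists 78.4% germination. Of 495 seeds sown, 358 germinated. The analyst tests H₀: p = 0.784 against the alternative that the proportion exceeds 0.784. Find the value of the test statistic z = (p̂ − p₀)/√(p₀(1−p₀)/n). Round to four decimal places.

z = -3.2854

p̂ = 358/495 ≈ 0.7232323.
Standard error under H₀: √(0.784×0.216/495) = 0.0184962.
z = (0.7232323 − 0.784)/0.0184962 = -0.0607677/0.0184962 = -3.2854.
p-value = P(Z > -3.285) ≈ 0.9995.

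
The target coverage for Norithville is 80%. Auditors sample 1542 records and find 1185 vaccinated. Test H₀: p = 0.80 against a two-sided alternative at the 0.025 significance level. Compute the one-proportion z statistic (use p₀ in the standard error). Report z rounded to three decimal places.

p̂ = 1185/1542 ≈ 0.768482.
Standard error under H₀: √(0.8×0.2/1542) = 0.010186.
z = (0.768482 − 0.8)/0.010186 = -0.031518/0.010186 = -3.094.
Two-sided p-value ≈ 2·Φ(−3.094) = 0.0020, so at α = 0.025 we reject H₀.

z = -3.094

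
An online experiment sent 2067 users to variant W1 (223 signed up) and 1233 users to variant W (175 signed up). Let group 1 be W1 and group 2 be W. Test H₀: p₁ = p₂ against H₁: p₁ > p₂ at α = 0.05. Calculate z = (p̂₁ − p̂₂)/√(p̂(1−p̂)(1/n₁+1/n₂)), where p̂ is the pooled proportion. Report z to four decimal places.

p̂₁ = 223/2067 = 0.1078858, p̂₂ = 175/1233 = 0.1419303.
Pooled p̂ = (223+175)/(2067+1233) = 398/3300 = 0.1206061.
SE = √(0.10606 × 0.00129482) = 0.0117188.
z = (0.1078858 − 0.1419303)/0.0117188 = -0.0340445/0.0117188 = -2.9051.
p-value = P(Z > -2.905) ≈ 0.9982. With α = 0.05, fail to reject H₀.

z = -2.9051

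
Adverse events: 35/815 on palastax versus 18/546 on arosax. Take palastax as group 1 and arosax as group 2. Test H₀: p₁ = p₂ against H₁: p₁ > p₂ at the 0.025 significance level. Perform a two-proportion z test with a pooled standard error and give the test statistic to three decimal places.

z = 0.933

p̂₁ = 35/815 = 0.042945, p̂₂ = 18/546 = 0.032967.
Pooled p̂ = (35+18)/(815+546) = 53/1361 = 0.038942.
SE = √(p̂(1−p̂)(1/n₁+1/n₂)) = √(0.038942·0.961058·0.0030585) = √(0.000114466) = 0.010699.
z = (0.042945 − 0.032967)/0.010699 = 0.009978/0.010699 = 0.933.
p-value = P(Z > 0.933) ≈ 0.1755; since p > α = 0.025, fail to reject H₀.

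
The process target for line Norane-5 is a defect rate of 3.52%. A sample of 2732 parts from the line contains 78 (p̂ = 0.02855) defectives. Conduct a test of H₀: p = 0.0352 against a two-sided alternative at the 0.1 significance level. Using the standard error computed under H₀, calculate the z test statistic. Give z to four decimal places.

p̂ = 78/2732 = 0.0285505.
Standard error under H₀: √(0.0352×0.9648/2732) = 0.0035257.
z = (0.0285505 − 0.0352)/0.0035257 = -0.0066495/0.0035257 = -1.8860.
p-value = 2·P(Z > 1.886) ≈ 0.0593. With α = 0.1, reject H₀.

z = -1.8860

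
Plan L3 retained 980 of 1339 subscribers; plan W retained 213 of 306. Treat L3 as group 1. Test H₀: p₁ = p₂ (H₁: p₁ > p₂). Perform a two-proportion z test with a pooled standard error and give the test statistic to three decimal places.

p̂₁ = 980/1339 = 0.73189, p̂₂ = 213/306 = 0.69608.
Pooled p̂ = (980+213)/(1339+306) = 1193/1645 = 0.72523.
SE = √(0.199272 × 0.0040148) = 0.02828.
z = (0.73189 − 0.69608)/0.02828 = 0.03581/0.02828 = 1.266.
p-value = P(Z > 1.266) ≈ 0.1027.

z = 1.266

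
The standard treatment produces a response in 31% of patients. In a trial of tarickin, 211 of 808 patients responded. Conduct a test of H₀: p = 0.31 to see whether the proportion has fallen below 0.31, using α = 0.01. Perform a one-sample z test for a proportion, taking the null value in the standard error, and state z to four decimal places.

z = -3.0031

p̂ = 211/808 = 0.261139.
Under H₀, SE = √(0.31·0.69/808) = √(0.000264728) = 0.016270.
z = (0.261139 − 0.31)/0.016270 = -0.048861/0.016270 = -3.0031.
p-value = P(Z < -3.003) ≈ 0.0013, so at α = 0.01 we reject H₀.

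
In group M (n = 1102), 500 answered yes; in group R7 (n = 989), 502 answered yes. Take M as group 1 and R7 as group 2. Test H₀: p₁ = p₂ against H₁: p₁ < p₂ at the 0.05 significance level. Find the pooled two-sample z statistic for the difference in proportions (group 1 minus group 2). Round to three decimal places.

p̂₁ = 500/1102 = 0.45372, p̂₂ = 502/989 = 0.50758.
Pooled p̂ = (500+502)/(1102+989) = 1002/2091 = 0.47920.
SE = √(p̂(1−p̂)(1/n₁+1/n₂)) = √(0.47920·0.52080·0.00191856) = √(0.000478811) = 0.02188.
z = (0.45372 − 0.50758)/0.02188 = -0.05386/0.02188 = -2.462.
p-value = P(Z < -2.462) ≈ 0.0069; since p < α = 0.05, reject H₀.

z = -2.462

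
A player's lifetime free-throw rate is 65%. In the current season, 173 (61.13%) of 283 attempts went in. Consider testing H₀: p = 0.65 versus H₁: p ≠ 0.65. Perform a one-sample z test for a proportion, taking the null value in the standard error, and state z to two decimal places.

p̂ = 173/283 = 0.6113.
SE = √(p₀(1−p₀)/n) = √(0.2275/283) = 0.0284.
z = (0.6113 − 0.65)/0.0284 = -0.0387/0.0284 = -1.36.

z = -1.36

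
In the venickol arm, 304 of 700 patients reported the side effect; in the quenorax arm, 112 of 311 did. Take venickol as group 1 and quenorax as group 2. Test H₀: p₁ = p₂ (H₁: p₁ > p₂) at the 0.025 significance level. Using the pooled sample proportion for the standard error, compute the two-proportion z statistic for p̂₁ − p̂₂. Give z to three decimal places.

z = 2.211

p̂₁ = 304/700 ≈ 0.43429, p̂₂ = 112/311 ≈ 0.36013.
Pooled p̂ = (304+112)/(700+311) = 416/1011 = 0.41147.
SE = √(p̂(1−p̂)(1/n₁+1/n₂)) = √(0.41147·0.58853·0.00464401) = √(0.00112461) = 0.03354.
z = (0.43429 − 0.36013)/0.03354 = 0.07416/0.03354 = 2.211.
p-value = P(Z > 2.211) ≈ 0.0135; since p < α = 0.025, reject H₀.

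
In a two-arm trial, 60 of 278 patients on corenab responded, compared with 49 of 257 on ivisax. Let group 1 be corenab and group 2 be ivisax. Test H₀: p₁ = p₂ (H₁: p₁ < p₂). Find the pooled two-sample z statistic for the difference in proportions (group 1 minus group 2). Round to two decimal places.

p̂₁ = 60/278 ≈ 0.2158, p̂₂ = 49/257 ≈ 0.1907.
Pooled p̂ = (60+49)/(278+257) = 109/535 = 0.2037.
SE = √(0.162229 × 0.00748817) = 0.0349.
z = (0.2158 − 0.1907)/0.0349 = 0.0251/0.0349 = 0.72.

z = 0.72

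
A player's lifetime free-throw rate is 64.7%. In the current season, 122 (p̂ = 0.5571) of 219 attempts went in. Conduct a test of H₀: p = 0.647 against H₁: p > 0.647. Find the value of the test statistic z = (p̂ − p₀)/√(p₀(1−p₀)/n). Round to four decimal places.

z = -2.7845

p̂ = 122/219 ≈ 0.557078.
Under H₀, SE = √(0.647·0.353/219) = √(0.00104288) = 0.032294.
z = (0.557078 − 0.647)/0.032294 = -0.089922/0.032294 = -2.7845.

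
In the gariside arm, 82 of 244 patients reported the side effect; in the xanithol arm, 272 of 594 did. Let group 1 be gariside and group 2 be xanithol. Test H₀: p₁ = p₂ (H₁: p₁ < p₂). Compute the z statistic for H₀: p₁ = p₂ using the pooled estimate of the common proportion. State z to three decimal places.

p̂₁ = 82/244 = 0.33607, p̂₂ = 272/594 = 0.45791.
Pooled p̂ = (82+272)/(244+594) = 354/838 = 0.42243.
SE = √(p̂(1−p̂)(1/n₁+1/n₂)) = √(0.42243·0.57757·0.00578186) = √(0.00141068) = 0.03756.
z = (0.33607 − 0.45791)/0.03756 = -0.12184/0.03756 = -3.244.
p-value = P(Z < -3.244) ≈ 0.0006.

z = -3.244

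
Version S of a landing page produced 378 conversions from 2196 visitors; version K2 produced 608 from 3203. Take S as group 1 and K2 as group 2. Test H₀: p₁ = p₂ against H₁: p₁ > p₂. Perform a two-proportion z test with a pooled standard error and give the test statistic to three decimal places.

p̂₁ = 378/2196 = 0.17213, p̂₂ = 608/3203 = 0.18982.
Pooled p̂ = (378+608)/(2196+3203) = 986/5399 = 0.18263.
SE = √(p̂(1−p̂)(1/n₁+1/n₂)) = √(0.18263·0.81737·0.000767581) = √(0.00011458) = 0.01070.
z = (0.17213 − 0.18982)/0.01070 = -0.01769/0.01070 = -1.653.
p-value = P(Z > -1.653) ≈ 0.9508.

z = -1.653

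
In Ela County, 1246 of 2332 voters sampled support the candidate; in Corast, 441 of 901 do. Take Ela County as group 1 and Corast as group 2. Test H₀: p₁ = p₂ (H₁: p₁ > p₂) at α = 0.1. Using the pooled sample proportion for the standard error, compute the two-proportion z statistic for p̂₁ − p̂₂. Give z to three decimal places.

z = 2.289

p̂₁ = 1246/2332 = 0.53431, p̂₂ = 441/901 = 0.48946.
Pooled p̂ = (1246+441)/(2332+901) = 1687/3233 = 0.52181.
SE = √(0.249524 × 0.00153869) = 0.01959.
z = (0.53431 − 0.48946)/0.01959 = 0.04485/0.01959 = 2.289.
p-value = P(Z > 2.289) ≈ 0.0110. With α = 0.1, reject H₀.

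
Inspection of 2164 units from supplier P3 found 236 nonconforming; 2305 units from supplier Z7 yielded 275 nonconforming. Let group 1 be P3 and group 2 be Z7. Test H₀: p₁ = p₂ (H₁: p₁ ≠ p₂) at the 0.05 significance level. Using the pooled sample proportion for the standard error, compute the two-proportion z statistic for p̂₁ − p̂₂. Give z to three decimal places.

p̂₁ = 236/2164 ≈ 0.10906, p̂₂ = 275/2305 ≈ 0.11931.
Pooled p̂ = (236+275)/(2164+2305) = 511/4469 = 0.11434.
SE = √(p̂(1−p̂)(1/n₁+1/n₂)) = √(0.11434·0.88566·0.000895947) = √(9.07315e-05) = 0.00953.
z = (0.10906 − 0.11931)/0.00953 = -0.01025/0.00953 = -1.076.
p-value = 2·P(Z > 1.076) ≈ 0.2820. With α = 0.05, fail to reject H₀.

z = -1.076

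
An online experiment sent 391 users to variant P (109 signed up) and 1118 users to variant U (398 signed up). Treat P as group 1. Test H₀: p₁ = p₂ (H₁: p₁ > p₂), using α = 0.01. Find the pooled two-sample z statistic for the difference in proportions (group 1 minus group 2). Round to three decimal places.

p̂₁ = 109/391 ≈ 0.27877, p̂₂ = 398/1118 ≈ 0.35599.
Pooled p̂ = (109+398)/(391+1118) = 507/1509 = 0.33598.
SE = √(0.223099 × 0.003452) = 0.02775.
z = (0.27877 − 0.35599)/0.02775 = -0.07722/0.02775 = -2.783.
p-value = P(Z > -2.783) ≈ 0.9973, so at α = 0.01 we fail to reject H₀.

z = -2.783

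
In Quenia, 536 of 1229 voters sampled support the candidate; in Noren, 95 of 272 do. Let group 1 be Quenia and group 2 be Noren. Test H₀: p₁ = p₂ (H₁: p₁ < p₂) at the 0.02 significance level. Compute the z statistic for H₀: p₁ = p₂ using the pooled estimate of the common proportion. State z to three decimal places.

p̂₁ = 536/1229 ≈ 0.43613, p̂₂ = 95/272 ≈ 0.34926.
Pooled p̂ = (536+95)/(1229+272) = 631/1501 = 0.42039.
SE = √(p̂(1−p̂)(1/n₁+1/n₂)) = √(0.42039·0.57961·0.00449014) = √(0.00109408) = 0.03308.
z = (0.43613 − 0.34926)/0.03308 = 0.08687/0.03308 = 2.626.
p-value = P(Z < 2.626) ≈ 0.9957, so at α = 0.02 we fail to reject H₀.

z = 2.626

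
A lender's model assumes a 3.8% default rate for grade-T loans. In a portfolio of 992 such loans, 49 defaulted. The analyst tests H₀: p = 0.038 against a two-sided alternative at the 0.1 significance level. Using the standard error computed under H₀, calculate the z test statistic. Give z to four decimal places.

z = 1.8771

p̂ = 49/992 ≈ 0.0493952.
Under H₀, SE = √(0.038·0.962/992) = √(3.68508e-05) = 0.0060705.
z = (0.0493952 − 0.038)/0.0060705 = 0.0113952/0.0060705 = 1.8771.
p-value = 2·P(Z > 1.877) ≈ 0.0605. With α = 0.1, reject H₀.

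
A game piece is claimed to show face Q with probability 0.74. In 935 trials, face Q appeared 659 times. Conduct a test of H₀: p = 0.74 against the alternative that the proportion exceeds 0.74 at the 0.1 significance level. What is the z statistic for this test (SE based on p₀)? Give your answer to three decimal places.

p̂ = 659/935 ≈ 0.704813.
SE = √(p₀(1−p₀)/n) = √(0.1924/935) = 0.014345.
z = (0.704813 − 0.74)/0.014345 = -0.035187/0.014345 = -2.453.
p-value = P(Z > -2.453) ≈ 0.9929. With α = 0.1, fail to reject H₀.

z = -2.453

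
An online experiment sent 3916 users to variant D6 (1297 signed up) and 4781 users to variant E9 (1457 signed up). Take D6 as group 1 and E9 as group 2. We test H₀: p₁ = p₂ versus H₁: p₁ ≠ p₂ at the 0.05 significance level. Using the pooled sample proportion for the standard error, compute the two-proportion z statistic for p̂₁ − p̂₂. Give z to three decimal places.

p̂₁ = 1297/3916 = 0.331205, p̂₂ = 1457/4781 = 0.304748.
Pooled p̂ = (1297+1457)/(3916+4781) = 2754/8697 = 0.316661.
SE = √(p̂(1−p̂)(1/n₁+1/n₂)) = √(0.316661·0.683339·0.000464524) = √(0.000100517) = 0.010026.
z = (0.331205 − 0.304748)/0.010026 = 0.026457/0.010026 = 2.639.
Two-sided p-value ≈ 2·Φ(−2.639) = 0.0083. With α = 0.05, reject H₀.

z = 2.639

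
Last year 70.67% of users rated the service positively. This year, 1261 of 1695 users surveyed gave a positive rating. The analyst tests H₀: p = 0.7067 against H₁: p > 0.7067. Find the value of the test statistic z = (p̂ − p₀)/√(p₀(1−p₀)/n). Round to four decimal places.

z = 3.3688

p̂ = 1261/1695 = 0.7439528.
Standard error under H₀: √(0.7067×0.2933/1695) = 0.0110583.
z = (0.7439528 − 0.7067)/0.0110583 = 0.0372528/0.0110583 = 3.3688.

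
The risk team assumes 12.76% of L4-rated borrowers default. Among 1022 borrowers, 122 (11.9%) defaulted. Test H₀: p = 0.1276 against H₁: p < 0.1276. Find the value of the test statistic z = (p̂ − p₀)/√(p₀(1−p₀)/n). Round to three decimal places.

p̂ = 122/1022 = 0.11937.
SE = √(p₀(1−p₀)/n) = √(0.11132/1022) = 0.01044.
z = (0.11937 − 0.1276)/0.01044 = -0.00823/0.01044 = -0.788.

z = -0.788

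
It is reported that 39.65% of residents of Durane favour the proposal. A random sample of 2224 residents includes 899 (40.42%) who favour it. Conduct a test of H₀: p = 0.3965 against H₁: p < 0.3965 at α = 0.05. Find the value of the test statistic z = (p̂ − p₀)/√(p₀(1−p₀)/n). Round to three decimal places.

z = 0.745

p̂ = 899/2224 = 0.40423.
Under H₀, SE = √(0.3965·0.6035/2224) = √(0.000107593) = 0.01037.
z = (0.40423 − 0.3965)/0.01037 = 0.00773/0.01037 = 0.745.
p-value = P(Z < 0.745) ≈ 0.7718. With α = 0.05, fail to reject H₀.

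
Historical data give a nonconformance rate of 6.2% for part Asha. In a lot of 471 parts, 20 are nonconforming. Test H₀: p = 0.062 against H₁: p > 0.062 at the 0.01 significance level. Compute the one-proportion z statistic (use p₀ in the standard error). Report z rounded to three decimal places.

z = -1.758

p̂ = 20/471 ≈ 0.042463.
Standard error under H₀: √(0.062×0.938/471) = 0.011112.
z = (0.042463 − 0.062)/0.011112 = -0.019537/0.011112 = -1.758.
p-value = P(Z > -1.758) ≈ 0.9606, so at α = 0.01 we fail to reject H₀.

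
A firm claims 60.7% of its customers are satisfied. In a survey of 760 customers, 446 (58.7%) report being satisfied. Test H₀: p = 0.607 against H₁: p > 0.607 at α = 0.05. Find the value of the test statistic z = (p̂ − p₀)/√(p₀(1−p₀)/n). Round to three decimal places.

z = -1.138

p̂ = 446/760 ≈ 0.58684.
Standard error under H₀: √(0.607×0.393/760) = 0.01772.
z = (0.58684 − 0.607)/0.01772 = -0.02016/0.01772 = -1.138.
p-value = P(Z > -1.138) ≈ 0.8724; since p > α = 0.05, fail to reject H₀.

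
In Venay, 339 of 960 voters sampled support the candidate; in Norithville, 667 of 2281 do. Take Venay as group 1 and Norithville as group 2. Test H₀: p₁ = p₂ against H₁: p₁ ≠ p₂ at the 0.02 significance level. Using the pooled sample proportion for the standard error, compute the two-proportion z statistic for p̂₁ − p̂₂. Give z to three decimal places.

z = 3.411

p̂₁ = 339/960 = 0.35313, p̂₂ = 667/2281 = 0.29242.
Pooled p̂ = (339+667)/(960+2281) = 1006/3241 = 0.31040.
SE = √(p̂(1−p̂)(1/n₁+1/n₂)) = √(0.31040·0.68960·0.00148007) = √(0.000316811) = 0.01780.
z = (0.35313 − 0.29242)/0.01780 = 0.06071/0.01780 = 3.411.
p-value = 2·P(Z > 3.411) ≈ 0.0006; since p < α = 0.02, reject H₀.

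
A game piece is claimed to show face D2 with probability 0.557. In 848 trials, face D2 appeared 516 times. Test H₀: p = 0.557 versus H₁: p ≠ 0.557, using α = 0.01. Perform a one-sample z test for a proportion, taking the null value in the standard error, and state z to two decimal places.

z = 3.02

p̂ = 516/848 ≈ 0.60849.
SE = √(p₀(1−p₀)/n) = √(0.24675/848) = 0.01706.
z = (0.60849 − 0.557)/0.01706 = 0.05149/0.01706 = 3.02.
Two-sided p-value ≈ 2·Φ(−3.019) = 0.0025, so at α = 0.01 we reject H₀.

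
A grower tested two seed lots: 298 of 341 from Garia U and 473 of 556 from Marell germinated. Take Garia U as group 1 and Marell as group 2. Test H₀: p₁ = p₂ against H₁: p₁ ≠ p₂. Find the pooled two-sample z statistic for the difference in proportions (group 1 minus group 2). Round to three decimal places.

z = 0.970

p̂₁ = 298/341 ≈ 0.87390, p̂₂ = 473/556 ≈ 0.85072.
Pooled p̂ = (298+473)/(341+556) = 771/897 = 0.85953.
SE = √(0.120737 × 0.00473111) = 0.02390.
z = (0.87390 − 0.85072)/0.02390 = 0.02318/0.02390 = 0.970.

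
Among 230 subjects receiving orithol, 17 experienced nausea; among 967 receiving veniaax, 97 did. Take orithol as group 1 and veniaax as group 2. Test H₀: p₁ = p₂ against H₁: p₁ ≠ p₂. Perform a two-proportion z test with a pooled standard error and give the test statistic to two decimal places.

p̂₁ = 17/230 ≈ 0.0739, p̂₂ = 97/967 ≈ 0.1003.
Pooled p̂ = (17+97)/(230+967) = 114/1197 = 0.0952.
SE = √(0.0861678 × 0.00538195) = 0.0215.
z = (0.0739 − 0.1003)/0.0215 = -0.0264/0.0215 = -1.23.
Two-sided p-value ≈ 2·Φ(−1.226) = 0.2203.

z = -1.23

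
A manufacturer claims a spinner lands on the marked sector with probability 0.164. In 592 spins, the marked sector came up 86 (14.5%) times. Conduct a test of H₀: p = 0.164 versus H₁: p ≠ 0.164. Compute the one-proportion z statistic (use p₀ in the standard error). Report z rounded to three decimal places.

z = -1.231

p̂ = 86/592 = 0.14527.
Standard error under H₀: √(0.164×0.836/592) = 0.01522.
z = (0.14527 − 0.164)/0.01522 = -0.01873/0.01522 = -1.231.
p-value = 2·P(Z > 1.231) ≈ 0.2184.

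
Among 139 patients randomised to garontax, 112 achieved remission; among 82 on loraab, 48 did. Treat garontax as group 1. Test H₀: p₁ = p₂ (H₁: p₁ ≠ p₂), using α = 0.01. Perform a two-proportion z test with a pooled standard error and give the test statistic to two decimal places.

p̂₁ = 112/139 = 0.8058, p̂₂ = 48/82 = 0.5854.
Pooled p̂ = (112+48)/(139+82) = 160/221 = 0.7240.
SE = √(0.199832 × 0.0193894) = 0.0622.
z = (0.8058 − 0.5854)/0.0622 = 0.2204/0.0622 = 3.54.
p-value = 2·P(Z > 3.541) ≈ 0.0004. With α = 0.01, reject H₀.

z = 3.54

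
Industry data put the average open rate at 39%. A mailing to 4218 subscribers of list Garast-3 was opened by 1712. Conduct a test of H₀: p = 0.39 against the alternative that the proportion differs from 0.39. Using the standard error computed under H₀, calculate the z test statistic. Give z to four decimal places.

z = 2.1144

p̂ = 1712/4218 = 0.4058796.
Standard error under H₀: √(0.39×0.61/4218) = 0.0075101.
z = (0.4058796 − 0.39)/0.0075101 = 0.0158796/0.0075101 = 2.1144.
p-value = 2·P(Z > 2.114) ≈ 0.0345.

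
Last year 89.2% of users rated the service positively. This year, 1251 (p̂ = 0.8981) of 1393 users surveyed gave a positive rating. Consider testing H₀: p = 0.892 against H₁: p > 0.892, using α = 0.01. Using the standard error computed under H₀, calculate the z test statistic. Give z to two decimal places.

z = 0.73

p̂ = 1251/1393 = 0.8981.
SE = √(p₀(1−p₀)/n) = √(0.096336/1393) = 0.0083.
z = (0.8981 − 0.892)/0.0083 = 0.0061/0.0083 = 0.73.
p-value = P(Z > 0.729) ≈ 0.2330. With α = 0.01, fail to reject H₀.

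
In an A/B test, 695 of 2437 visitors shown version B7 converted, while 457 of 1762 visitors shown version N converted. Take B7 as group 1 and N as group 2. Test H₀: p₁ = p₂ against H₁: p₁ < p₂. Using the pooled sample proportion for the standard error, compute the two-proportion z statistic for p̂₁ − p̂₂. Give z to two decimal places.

z = 1.85

p̂₁ = 695/2437 ≈ 0.28519, p̂₂ = 457/1762 ≈ 0.25936.
Pooled p̂ = (695+457)/(2437+1762) = 1152/4199 = 0.27435.
SE = √(0.199083 × 0.000977877) = 0.01395.
z = (0.28519 − 0.25936)/0.01395 = 0.02583/0.01395 = 1.85.
p-value = P(Z < 1.851) ≈ 0.9679.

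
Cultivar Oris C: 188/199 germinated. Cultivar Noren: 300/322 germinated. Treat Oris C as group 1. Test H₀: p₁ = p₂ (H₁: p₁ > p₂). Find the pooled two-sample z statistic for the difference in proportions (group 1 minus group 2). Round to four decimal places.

p̂₁ = 188/199 ≈ 0.944724, p̂₂ = 300/322 ≈ 0.931677.
Pooled p̂ = (188+300)/(199+322) = 488/521 = 0.936660.
SE = √(p̂(1−p̂)(1/n₁+1/n₂)) = √(0.936660·0.063340·0.00813072) = √(0.000482378) = 0.021963.
z = (0.944724 − 0.931677)/0.021963 = 0.013047/0.021963 = 0.5940.
p-value = P(Z > 0.594) ≈ 0.2762.

z = 0.5940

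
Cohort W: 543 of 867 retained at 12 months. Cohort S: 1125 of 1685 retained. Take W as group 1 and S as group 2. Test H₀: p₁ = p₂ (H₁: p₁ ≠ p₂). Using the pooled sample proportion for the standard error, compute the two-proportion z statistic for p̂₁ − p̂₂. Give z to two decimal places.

p̂₁ = 543/867 ≈ 0.6263, p̂₂ = 1125/1685 ≈ 0.6677.
Pooled p̂ = (543+1125)/(867+1685) = 1668/2552 = 0.6536.
SE = √(p̂(1−p̂)(1/n₁+1/n₂)) = √(0.6536·0.3464·0.00174687) = √(0.000395502) = 0.0199.
z = (0.6263 − 0.6677)/0.0199 = -0.0414/0.0199 = -2.08.

z = -2.08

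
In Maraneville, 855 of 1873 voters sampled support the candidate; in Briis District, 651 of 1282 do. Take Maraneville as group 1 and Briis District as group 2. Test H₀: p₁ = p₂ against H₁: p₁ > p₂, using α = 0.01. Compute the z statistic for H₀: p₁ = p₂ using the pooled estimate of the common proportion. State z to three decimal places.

z = -2.834

p̂₁ = 855/1873 = 0.456487, p̂₂ = 651/1282 = 0.507800.
Pooled p̂ = (855+651)/(1873+1282) = 1506/3155 = 0.477338.
SE = √(p̂(1−p̂)(1/n₁+1/n₂)) = √(0.477338·0.522662·0.00131393) = √(0.000327809) = 0.018105.
z = (0.456487 − 0.507800)/0.018105 = -0.051313/0.018105 = -2.834.
p-value = P(Z > -2.834) ≈ 0.9977; since p > α = 0.01, fail to reject H₀.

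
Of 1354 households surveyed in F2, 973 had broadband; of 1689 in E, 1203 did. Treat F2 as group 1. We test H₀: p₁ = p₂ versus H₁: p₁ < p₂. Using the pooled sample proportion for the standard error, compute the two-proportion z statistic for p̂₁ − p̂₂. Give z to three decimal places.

z = 0.386

p̂₁ = 973/1354 = 0.71861, p̂₂ = 1203/1689 = 0.71226.
Pooled p̂ = (973+1203)/(1354+1689) = 2176/3043 = 0.71508.
SE = √(0.203739 × 0.00133062) = 0.01647.
z = (0.71861 − 0.71226)/0.01647 = 0.00635/0.01647 = 0.386.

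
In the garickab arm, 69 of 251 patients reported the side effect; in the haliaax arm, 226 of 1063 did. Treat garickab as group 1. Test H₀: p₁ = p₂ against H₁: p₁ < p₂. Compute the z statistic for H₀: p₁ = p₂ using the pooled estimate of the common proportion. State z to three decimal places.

z = 2.127

p̂₁ = 69/251 ≈ 0.27490, p̂₂ = 226/1063 ≈ 0.21261.
Pooled p̂ = (69+226)/(251+1063) = 295/1314 = 0.22451.
SE = √(0.174103 × 0.0049248) = 0.02928.
z = (0.27490 − 0.21261)/0.02928 = 0.06229/0.02928 = 2.127.
p-value = P(Z < 2.127) ≈ 0.9833.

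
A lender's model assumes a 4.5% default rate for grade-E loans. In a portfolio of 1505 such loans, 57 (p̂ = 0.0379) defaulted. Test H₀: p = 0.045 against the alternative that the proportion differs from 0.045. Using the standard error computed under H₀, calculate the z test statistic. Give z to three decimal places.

p̂ = 57/1505 ≈ 0.0378738.
Standard error under H₀: √(0.045×0.955/1505) = 0.0053437.
z = (0.0378738 − 0.045)/0.0053437 = -0.0071262/0.0053437 = -1.334.
Two-sided p-value ≈ 2·Φ(−1.334) = 0.1823.

z = -1.334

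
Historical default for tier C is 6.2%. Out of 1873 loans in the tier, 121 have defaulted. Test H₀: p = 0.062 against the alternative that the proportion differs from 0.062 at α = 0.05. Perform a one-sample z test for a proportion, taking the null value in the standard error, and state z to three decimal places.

p̂ = 121/1873 ≈ 0.06460.
SE = √(p₀(1−p₀)/n) = √(0.058156/1873) = 0.00557.
z = (0.06460 − 0.062)/0.00557 = 0.00260/0.00557 = 0.467.
p-value = 2·P(Z > 0.467) ≈ 0.6405. With α = 0.05, fail to reject H₀.

z = 0.467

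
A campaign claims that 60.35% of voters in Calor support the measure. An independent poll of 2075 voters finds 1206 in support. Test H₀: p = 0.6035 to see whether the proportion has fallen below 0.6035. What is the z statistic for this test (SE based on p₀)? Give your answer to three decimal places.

z = -2.076

p̂ = 1206/2075 = 0.58120.
Under H₀, SE = √(0.6035·0.3965/2075) = √(0.000115319) = 0.01074.
z = (0.58120 − 0.6035)/0.01074 = -0.02230/0.01074 = -2.076.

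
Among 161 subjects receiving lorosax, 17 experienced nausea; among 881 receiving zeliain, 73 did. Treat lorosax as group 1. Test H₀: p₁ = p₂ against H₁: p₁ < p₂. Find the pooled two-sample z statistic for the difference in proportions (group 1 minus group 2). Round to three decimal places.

p̂₁ = 17/161 = 0.10559, p̂₂ = 73/881 = 0.08286.
Pooled p̂ = (17+73)/(161+881) = 90/1042 = 0.08637.
SE = √(p̂(1−p̂)(1/n₁+1/n₂)) = √(0.08637·0.91363·0.00734625) = √(0.000579709) = 0.02408.
z = (0.10559 − 0.08286)/0.02408 = 0.02273/0.02408 = 0.944.

z = 0.944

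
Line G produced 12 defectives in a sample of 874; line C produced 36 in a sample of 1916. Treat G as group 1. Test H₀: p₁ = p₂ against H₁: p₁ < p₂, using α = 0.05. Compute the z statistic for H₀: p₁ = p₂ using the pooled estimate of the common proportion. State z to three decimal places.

p̂₁ = 12/874 ≈ 0.01373, p̂₂ = 36/1916 ≈ 0.01879.
Pooled p̂ = (12+36)/(874+1916) = 48/2790 = 0.01720.
SE = √(p̂(1−p̂)(1/n₁+1/n₂)) = √(0.01720·0.98280·0.00166609) = √(2.81707e-05) = 0.00531.
z = (0.01373 − 0.01879)/0.00531 = -0.00506/0.00531 = -0.953.
p-value = P(Z < -0.953) ≈ 0.1702; since p > α = 0.05, fail to reject H₀.

z = -0.953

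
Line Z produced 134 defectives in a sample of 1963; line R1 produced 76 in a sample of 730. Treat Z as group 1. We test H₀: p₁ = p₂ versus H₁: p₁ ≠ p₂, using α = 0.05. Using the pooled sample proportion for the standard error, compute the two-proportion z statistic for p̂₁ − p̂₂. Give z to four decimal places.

p̂₁ = 134/1963 ≈ 0.0682629, p̂₂ = 76/730 ≈ 0.1041096.
Pooled p̂ = (134+76)/(1963+730) = 210/2693 = 0.0779799.
SE = √(0.0718991 × 0.00187929) = 0.0116241.
z = (0.0682629 − 0.1041096)/0.0116241 = -0.0358467/0.0116241 = -3.0838.
Two-sided p-value ≈ 2·Φ(−3.084) = 0.0020. With α = 0.05, reject H₀.

z = -3.0838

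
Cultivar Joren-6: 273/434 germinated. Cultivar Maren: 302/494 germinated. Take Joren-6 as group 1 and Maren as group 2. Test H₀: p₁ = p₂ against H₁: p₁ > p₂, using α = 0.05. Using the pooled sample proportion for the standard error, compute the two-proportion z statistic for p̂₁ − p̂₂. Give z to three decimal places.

p̂₁ = 273/434 = 0.62903, p̂₂ = 302/494 = 0.61134.
Pooled p̂ = (273+302)/(434+494) = 575/928 = 0.61961.
SE = √(0.235693 × 0.00432844) = 0.03194.
z = (0.62903 − 0.61134)/0.03194 = 0.01769/0.03194 = 0.554.
p-value = P(Z > 0.554) ≈ 0.2898; since p > α = 0.05, fail to reject H₀.

z = 0.554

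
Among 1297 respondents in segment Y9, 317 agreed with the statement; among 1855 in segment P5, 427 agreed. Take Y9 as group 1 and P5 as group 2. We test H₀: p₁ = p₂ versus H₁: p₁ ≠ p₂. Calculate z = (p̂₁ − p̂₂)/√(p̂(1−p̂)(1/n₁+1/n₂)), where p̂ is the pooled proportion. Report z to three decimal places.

z = 0.925

p̂₁ = 317/1297 = 0.24441, p̂₂ = 427/1855 = 0.23019.
Pooled p̂ = (317+427)/(1297+1855) = 744/3152 = 0.23604.
SE = √(p̂(1−p̂)(1/n₁+1/n₂)) = √(0.23604·0.76396·0.00131009) = √(0.000236243) = 0.01537.
z = (0.24441 − 0.23019)/0.01537 = 0.01422/0.01537 = 0.925.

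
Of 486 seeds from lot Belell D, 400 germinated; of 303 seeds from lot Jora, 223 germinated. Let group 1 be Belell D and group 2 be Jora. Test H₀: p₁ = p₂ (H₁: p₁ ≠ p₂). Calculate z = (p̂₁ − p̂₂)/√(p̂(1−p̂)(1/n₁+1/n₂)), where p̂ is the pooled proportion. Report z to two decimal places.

z = 2.92

p̂₁ = 400/486 ≈ 0.8230, p̂₂ = 223/303 ≈ 0.7360.
Pooled p̂ = (400+223)/(486+303) = 623/789 = 0.7896.
SE = √(p̂(1−p̂)(1/n₁+1/n₂)) = √(0.7896·0.2104·0.00535794) = √(0.000890103) = 0.0298.
z = (0.8230 − 0.7360)/0.0298 = 0.0870/0.0298 = 2.92.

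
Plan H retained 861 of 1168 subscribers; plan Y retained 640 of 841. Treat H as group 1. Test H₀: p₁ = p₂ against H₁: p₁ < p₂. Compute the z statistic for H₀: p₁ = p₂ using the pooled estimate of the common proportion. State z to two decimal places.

z = -1.21

p̂₁ = 861/1168 = 0.7372, p̂₂ = 640/841 = 0.7610.
Pooled p̂ = (861+640)/(1168+841) = 1501/2009 = 0.7471.
SE = √(p̂(1−p̂)(1/n₁+1/n₂)) = √(0.7471·0.2529·0.00204523) = √(0.00038639) = 0.0197.
z = (0.7372 − 0.7610)/0.0197 = -0.0238/0.0197 = -1.21.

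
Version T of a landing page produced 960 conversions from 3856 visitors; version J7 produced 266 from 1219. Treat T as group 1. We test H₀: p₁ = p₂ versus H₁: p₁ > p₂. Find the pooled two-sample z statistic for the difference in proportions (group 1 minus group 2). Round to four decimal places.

z = 2.1864

p̂₁ = 960/3856 ≈ 0.2489627, p̂₂ = 266/1219 ≈ 0.2182116.
Pooled p̂ = (960+266)/(3856+1219) = 1226/5075 = 0.2415764.
SE = √(0.183217 × 0.00107968) = 0.0140647.
z = (0.2489627 − 0.2182116)/0.0140647 = 0.0307511/0.0140647 = 2.1864.
p-value = P(Z > 2.186) ≈ 0.0144.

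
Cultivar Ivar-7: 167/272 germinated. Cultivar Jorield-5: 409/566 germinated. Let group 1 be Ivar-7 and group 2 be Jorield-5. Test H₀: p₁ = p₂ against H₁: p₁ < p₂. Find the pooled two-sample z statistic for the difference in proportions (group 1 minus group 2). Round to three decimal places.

p̂₁ = 167/272 = 0.61397, p̂₂ = 409/566 = 0.72261.
Pooled p̂ = (167+409)/(272+566) = 576/838 = 0.68735.
SE = √(p̂(1−p̂)(1/n₁+1/n₂)) = √(0.68735·0.31265·0.00544326) = √(0.00116975) = 0.03420.
z = (0.61397 − 0.72261)/0.03420 = -0.10864/0.03420 = -3.177.
p-value = P(Z < -3.177) ≈ 0.0007.

z = -3.177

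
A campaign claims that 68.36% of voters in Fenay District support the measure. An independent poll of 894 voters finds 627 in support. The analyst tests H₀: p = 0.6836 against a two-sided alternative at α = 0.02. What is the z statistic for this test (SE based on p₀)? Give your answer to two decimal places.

z = 1.14

p̂ = 627/894 = 0.70134.
SE = √(p₀(1−p₀)/n) = √(0.21629/894) = 0.01555.
z = (0.70134 − 0.6836)/0.01555 = 0.01774/0.01555 = 1.14.
p-value = 2·P(Z > 1.141) ≈ 0.2540. With α = 0.02, fail to reject H₀.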